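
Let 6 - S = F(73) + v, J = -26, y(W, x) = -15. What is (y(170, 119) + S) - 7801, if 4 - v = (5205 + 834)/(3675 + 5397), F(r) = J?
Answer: -7849633/1008 ≈ -7787.3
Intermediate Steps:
F(r) = -26
v = 3361/1008 (v = 4 - (5205 + 834)/(3675 + 5397) = 4 - 6039/9072 = 4 - 1*671/1008 = 4 - 671/1008 = 3361/1008 ≈ 3.3343)
S = 28895/1008 (S = 6 - (-26 + 3361/1008) = 6 - 1*(-22847/1008) = 6 + 22847/1008 = 28895/1008 ≈ 28.666)
(y(170, 119) + S) - 7801 = (-15 + 28895/1008) - 7801 = 13775/1008 - 7801 = -7849633/1008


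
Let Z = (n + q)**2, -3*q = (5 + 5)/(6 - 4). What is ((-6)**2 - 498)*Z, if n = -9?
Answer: -157696/3 ≈ -52565.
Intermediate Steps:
q = -5/3 (q = -(5 + 5)/(3*(6 - 4)) = -10/(3*2) = -1/3*5 = -5/3 ≈ -1.6667)
Z = 1024/9 (Z = (-9 - 5/3)**2 = (-32/3)**2 = 1024/9 ≈ 113.78)
((-6)**2 - 498)*Z = ((-6)**2 - 498)*(1024/9) = (36 - 498)*(1024/9) = -462*1024/9 = -157696/3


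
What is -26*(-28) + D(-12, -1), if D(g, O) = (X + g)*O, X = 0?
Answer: 740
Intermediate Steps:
D(g, O) = O*g (D(g, O) = (0 + g)*O = g*O = O*g)
-26*(-28) + D(-12, -1) = -26*(-28) - 1*(-12) = 728 + 12 = 740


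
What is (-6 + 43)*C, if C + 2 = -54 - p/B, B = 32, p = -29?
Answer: -65231/32 ≈ -2038.5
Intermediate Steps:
C = -1763/32 (C = -2 + (-54 - (-29)/32) = -2 + (-54 - 1*(-29/32)) = -2 + (-54 + 29/32) = -2 - 1699/32 = -1763/32 ≈ -55.094)
(-6 + 43)*C = (-6 + 43)*(-1763/32) = 37*(-1763/32) = -65231/32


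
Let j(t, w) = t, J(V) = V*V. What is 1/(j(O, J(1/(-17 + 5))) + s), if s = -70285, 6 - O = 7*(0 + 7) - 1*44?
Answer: -1/70284 ≈ -1.4228e-5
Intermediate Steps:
J(V) = V²
O = 1 (O = 6 - (7*(0 + 7) - 1*44) = 6 - (7*7 - 44) = 6 - (49 - 44) = 6 - 1*5 = 6 - 5 = 1)
1/(j(O, J(1/(-17 + 5))) + s) = 1/(1 - 70285) = 1/(-70284) = -1/70284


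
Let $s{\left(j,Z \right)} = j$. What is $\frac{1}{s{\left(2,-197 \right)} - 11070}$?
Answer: $- \frac{1}{11068} \approx -9.0351 \cdot 10^{-5}$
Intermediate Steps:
$\frac{1}{s{\left(2,-197 \right)} - 11070} = \frac{1}{2 - 11070} = \frac{1}{-11068} = - \frac{1}{11068}$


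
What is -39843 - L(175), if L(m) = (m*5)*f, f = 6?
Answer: -45093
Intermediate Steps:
L(m) = 30*m (L(m) = (m*5)*6 = (5*m)*6 = 30*m)
-39843 - L(175) = -39843 - 30*175 = -39843 - 1*5250 = -39843 - 5250 = -45093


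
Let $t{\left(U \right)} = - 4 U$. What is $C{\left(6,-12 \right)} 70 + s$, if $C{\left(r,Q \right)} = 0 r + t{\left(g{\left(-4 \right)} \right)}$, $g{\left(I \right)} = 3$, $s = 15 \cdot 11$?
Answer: $-675$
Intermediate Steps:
$s = 165$
$C{\left(r,Q \right)} = -12$ ($C{\left(r,Q \right)} = 0 r - 12 = 0 - 12 = -12$)
$C{\left(6,-12 \right)} 70 + s = \left(-12\right) 70 + 165 = -840 + 165 = -675$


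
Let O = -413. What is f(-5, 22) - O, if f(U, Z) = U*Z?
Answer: 303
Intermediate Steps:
f(-5, 22) - O = -5*22 - 1*(-413) = -110 + 413 = 303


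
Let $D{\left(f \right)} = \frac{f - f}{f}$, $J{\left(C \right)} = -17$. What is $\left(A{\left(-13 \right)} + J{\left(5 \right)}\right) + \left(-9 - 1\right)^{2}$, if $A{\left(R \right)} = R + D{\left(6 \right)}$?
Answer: $70$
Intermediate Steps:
$D{\left(f \right)} = 0$ ($D{\left(f \right)} = \frac{0}{f} = 0$)
$A{\left(R \right)} = R$ ($A{\left(R \right)} = R + 0 = R$)
$\left(A{\left(-13 \right)} + J{\left(5 \right)}\right) + \left(-9 - 1\right)^{2} = \left(-13 - 17\right) + \left(-9 - 1\right)^{2} = -30 + \left(-10\right)^{2} = -30 + 100 = 70$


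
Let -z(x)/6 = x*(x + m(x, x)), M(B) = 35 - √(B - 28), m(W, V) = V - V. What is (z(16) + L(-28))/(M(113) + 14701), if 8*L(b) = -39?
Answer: -3243762/31021373 - 1761*√85/248170984 ≈ -0.10463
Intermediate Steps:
L(b) = -39/8 (L(b) = (⅛)*(-39) = -39/8)
m(W, V) = 0
M(B) = 35 - √(-28 + B)
z(x) = -6*x² (z(x) = -6*x*(x + 0) = -6*x*x = -6*x²)
(z(16) + L(-28))/(M(113) + 14701) = (-6*16² - 39/8)/((35 - √(-28 + 113)) + 14701) = (-6*256 - 39/8)/((35 - √85) + 14701) = (-1536 - 39/8)/(14736 - √85) = -12327/(8*(14736 - √85))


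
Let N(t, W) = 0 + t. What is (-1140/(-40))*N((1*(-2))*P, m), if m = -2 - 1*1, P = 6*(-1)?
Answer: 342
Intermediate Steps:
P = -6
m = -3 (m = -2 - 1 = -3)
N(t, W) = t
(-1140/(-40))*N((1*(-2))*P, m) = (-1140/(-40))*((1*(-2))*(-6)) = (-1140*(-1)/40)*(-2*(-6)) = -30*(-19/20)*12 = (57/2)*12 = 342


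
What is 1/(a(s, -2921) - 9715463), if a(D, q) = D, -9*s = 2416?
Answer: -9/87441583 ≈ -1.0293e-7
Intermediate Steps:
s = -2416/9 (s = -⅑*2416 = -2416/9 ≈ -268.44)
1/(a(s, -2921) - 9715463) = 1/(-2416/9 - 9715463) = 1/(-87441583/9) = -9/87441583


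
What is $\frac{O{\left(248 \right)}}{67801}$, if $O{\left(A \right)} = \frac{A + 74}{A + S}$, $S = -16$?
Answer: $\frac{161}{7864916} \approx 2.0471 \cdot 10^{-5}$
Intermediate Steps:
$O{\left(A \right)} = \frac{74 + A}{-16 + A}$ ($O{\left(A \right)} = \frac{A + 74}{A - 16} = \frac{74 + A}{-16 + A}$)
$\frac{O{\left(248 \right)}}{67801} = \frac{\frac{1}{-16 + 248} \left(74 + 248\right)}{67801} = \frac{1}{232} \cdot 322 \cdot \frac{1}{67801} = \frac{161}{116} \cdot \frac{1}{67801} = \frac{161}{7864916}$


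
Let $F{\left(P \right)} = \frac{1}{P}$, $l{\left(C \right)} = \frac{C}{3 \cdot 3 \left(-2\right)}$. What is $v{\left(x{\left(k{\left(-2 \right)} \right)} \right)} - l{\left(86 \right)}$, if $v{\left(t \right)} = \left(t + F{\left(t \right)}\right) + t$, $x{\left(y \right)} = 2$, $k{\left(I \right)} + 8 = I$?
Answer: $\frac{167}{18} \approx 9.2778$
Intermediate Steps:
$l{\left(C \right)} = - \frac{C}{18}$ ($l{\left(C \right)} = \frac{C}{9 \left(-2\right)} = \frac{C}{-18} = C \left(- \frac{1}{18}\right) = - \frac{C}{18}$)
$k{\left(I \right)} = -8 + I$
$v{\left(t \right)} = \frac{1}{t} + 2 t$ ($v{\left(t \right)} = \left(t + \frac{1}{t}\right) + t = \frac{1}{t} + 2 t$)
$v{\left(x{\left(k{\left(-2 \right)} \right)} \right)} - l{\left(86 \right)} = \left(\frac{1}{2} + 2 \cdot 2\right) - \left(- \frac{1}{18}\right) 86 = \left(\frac{1}{2} + 4\right) - - \frac{43}{9} = \frac{9}{2} + \frac{43}{9} = \frac{167}{18}$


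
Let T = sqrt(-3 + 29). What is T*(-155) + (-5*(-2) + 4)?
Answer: 14 - 155*sqrt(26) ≈ -776.35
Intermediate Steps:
T = sqrt(26) ≈ 5.0990
T*(-155) + (-5*(-2) + 4) = sqrt(26)*(-155) + (-5*(-2) + 4) = -155*sqrt(26) + (10 + 4) = -155*sqrt(26) + 14 = 14 - 155*sqrt(26)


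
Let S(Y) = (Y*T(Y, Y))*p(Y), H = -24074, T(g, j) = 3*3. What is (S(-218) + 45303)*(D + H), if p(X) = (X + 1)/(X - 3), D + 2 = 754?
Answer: -17197658946/17 ≈ -1.0116e+9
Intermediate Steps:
T(g, j) = 9
D = 752 (D = -2 + 754 = 752)
p(X) = (1 + X)/(-3 + X)
S(Y) = 9*Y*(1 + Y)/(-3 + Y) (S(Y) = (Y*9)*((1 + Y)/(-3 + Y)) = (9*Y)*((1 + Y)/(-3 + Y)) = 9*Y*(1 + Y)/(-3 + Y))
(S(-218) + 45303)*(D + H) = (9*(-218)*(1 - 218)/(-3 - 218) + 45303)*(752 - 24074) = (9*(-218)*(-217)/(-221) + 45303)*(-23322) = (9*(-218)*(-1/221)*(-217) + 45303)*(-23322) = (-425754/221 + 45303)*(-23322) = (9586209/221)*(-23322) = -17197658946/17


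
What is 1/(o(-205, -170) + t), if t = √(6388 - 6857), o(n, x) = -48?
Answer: -48/2773 - I*√469/2773 ≈ -0.01731 - 0.0078097*I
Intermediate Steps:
t = I*√469 (t = √(-469) = I*√469 ≈ 21.656*I)
1/(o(-205, -170) + t) = 1/(-48 + I*√469)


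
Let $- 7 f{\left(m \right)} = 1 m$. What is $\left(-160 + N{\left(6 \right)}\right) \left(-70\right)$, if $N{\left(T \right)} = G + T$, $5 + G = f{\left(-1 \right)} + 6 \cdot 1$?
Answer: $10700$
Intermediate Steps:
$f{\left(m \right)} = - \frac{m}{7}$ ($f{\left(m \right)} = - \frac{1 m}{7} = - \frac{m}{7}$)
$G = \frac{8}{7}$ ($G = -5 + \left(\left(- \frac{1}{7}\right) \left(-1\right) + 6 \cdot 1\right) = -5 + \left(\frac{1}{7} + 6\right) = -5 + \frac{43}{7} = \frac{8}{7} \approx 1.1429$)
$N{\left(T \right)} = \frac{8}{7} + T$
$\left(-160 + N{\left(6 \right)}\right) \left(-70\right) = \left(-160 + \left(\frac{8}{7} + 6\right)\right) \left(-70\right) = \left(-160 + \frac{50}{7}\right) \left(-70\right) = \left(- \frac{1070}{7}\right) \left(-70\right) = 10700$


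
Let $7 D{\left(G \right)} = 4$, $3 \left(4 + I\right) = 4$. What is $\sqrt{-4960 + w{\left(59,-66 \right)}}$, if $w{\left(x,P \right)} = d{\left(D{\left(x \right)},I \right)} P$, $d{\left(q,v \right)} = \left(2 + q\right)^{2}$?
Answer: $\frac{2 i \sqrt{66106}}{7} \approx 73.46 i$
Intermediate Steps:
$I = - \frac{8}{3}$ ($I = -4 + \frac{1}{3} \cdot 4 = -4 + \frac{4}{3} = - \frac{8}{3} \approx -2.6667$)
$D{\left(G \right)} = \frac{4}{7}$ ($D{\left(G \right)} = \frac{1}{7} \cdot 4 = \frac{4}{7}$)
$w{\left(x,P \right)} = \frac{324 P}{49}$ ($w{\left(x,P \right)} = \left(2 + \frac{4}{7}\right)^{2} P = \left(\frac{18}{7}\right)^{2} P = \frac{324 P}{49}$)
$\sqrt{-4960 + w{\left(59,-66 \right)}} = \sqrt{-4960 + \frac{324}{49} \left(-66\right)} = \sqrt{-4960 - \frac{21384}{49}} = \sqrt{- \frac{264424}{49}} = \frac{2 i \sqrt{66106}}{7}$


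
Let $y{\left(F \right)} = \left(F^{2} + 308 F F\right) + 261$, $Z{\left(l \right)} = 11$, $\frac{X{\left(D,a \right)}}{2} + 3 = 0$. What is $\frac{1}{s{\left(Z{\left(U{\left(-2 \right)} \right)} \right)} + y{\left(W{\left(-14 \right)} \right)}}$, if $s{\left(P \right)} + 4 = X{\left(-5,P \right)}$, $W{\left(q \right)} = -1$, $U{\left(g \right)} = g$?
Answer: $\frac{1}{560} \approx 0.0017857$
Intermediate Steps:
$X{\left(D,a \right)} = -6$ ($X{\left(D,a \right)} = -6 + 2 \cdot 0 = -6 + 0 = -6$)
$y{\left(F \right)} = 261 + 309 F^{2}$ ($y{\left(F \right)} = \left(F^{2} + 308 F^{2}\right) + 261 = 309 F^{2} + 261 = 261 + 309 F^{2}$)
$s{\left(P \right)} = -10$ ($s{\left(P \right)} = -4 - 6 = -10$)
$\frac{1}{s{\left(Z{\left(U{\left(-2 \right)} \right)} \right)} + y{\left(W{\left(-14 \right)} \right)}} = \frac{1}{-10 + \left(261 + 309 \left(-1\right)^{2}\right)} = \frac{1}{-10 + \left(261 + 309 \cdot 1\right)} = \frac{1}{-10 + \left(261 + 309\right)} = \frac{1}{-10 + 570} = \frac{1}{560}$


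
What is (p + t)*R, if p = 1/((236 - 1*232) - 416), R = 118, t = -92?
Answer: -2236395/206 ≈ -10856.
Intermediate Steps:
p = -1/412 (p = 1/((236 - 232) - 416) = 1/(4 - 416) = 1/(-412) = -1/412 ≈ -0.0024272)
(p + t)*R = (-1/412 - 92)*118 = -37905/412*118 = -2236395/206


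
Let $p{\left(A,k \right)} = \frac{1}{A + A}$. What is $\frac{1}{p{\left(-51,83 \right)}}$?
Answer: $-102$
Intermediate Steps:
$p{\left(A,k \right)} = \frac{1}{2 A}$
$\frac{1}{p{\left(-51,83 \right)}} = \frac{1}{\frac{1}{2} \frac{1}{-51}} = \frac{1}{\frac{1}{2} \left(- \frac{1}{51}\right)} = \frac{1}{- \frac{1}{102}} = -102$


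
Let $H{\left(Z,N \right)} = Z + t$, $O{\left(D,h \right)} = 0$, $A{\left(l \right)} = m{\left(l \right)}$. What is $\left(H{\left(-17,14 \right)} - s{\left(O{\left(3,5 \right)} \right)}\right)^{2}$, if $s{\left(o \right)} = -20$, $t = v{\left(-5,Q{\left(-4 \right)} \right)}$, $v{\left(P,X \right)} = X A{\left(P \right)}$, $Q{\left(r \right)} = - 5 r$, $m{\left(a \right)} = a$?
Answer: $9409$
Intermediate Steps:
$A{\left(l \right)} = l$
$v{\left(P,X \right)} = P X$ ($v{\left(P,X \right)} = X P = P X$)
$t = -100$ ($t = - 5 \left(\left(-5\right) \left(-4\right)\right) = \left(-5\right) 20 = -100$)
$H{\left(Z,N \right)} = -100 + Z$ ($H{\left(Z,N \right)} = Z - 100 = -100 + Z$)
$\left(H{\left(-17,14 \right)} - s{\left(O{\left(3,5 \right)} \right)}\right)^{2} = \left(\left(-100 - 17\right) - -20\right)^{2} = \left(-117 + 20\right)^{2} = \left(-97\right)^{2} = 9409$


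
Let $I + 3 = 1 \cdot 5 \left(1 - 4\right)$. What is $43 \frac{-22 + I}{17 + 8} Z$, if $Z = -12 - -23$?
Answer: $- \frac{3784}{5} \approx -756.8$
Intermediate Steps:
$Z = 11$ ($Z = -12 + 23 = 11$)
$I = -18$ ($I = -3 + 1 \cdot 5 \left(1 - 4\right) = -3 + 5 \left(-3\right) = -3 - 15 = -18$)
$43 \frac{-22 + I}{17 + 8} Z = 43 \frac{-22 - 18}{17 + 8} \cdot 11 = 43 \left(- \frac{40}{25}\right) 11 = 43 \left(\left(-40\right) \frac{1}{25}\right) 11 = 43 \left(- \frac{8}{5}\right) 11 = \left(- \frac{344}{5}\right) 11 = - \frac{3784}{5}$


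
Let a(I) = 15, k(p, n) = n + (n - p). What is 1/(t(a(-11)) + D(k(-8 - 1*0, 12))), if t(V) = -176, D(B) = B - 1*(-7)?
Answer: -1/137 ≈ -0.0072993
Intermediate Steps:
k(p, n) = -p + 2*n
D(B) = 7 + B (D(B) = B + 7 = 7 + B)
1/(t(a(-11)) + D(k(-8 - 1*0, 12))) = 1/(-176 + (7 + (-(-8 - 1*0) + 2*12))) = 1/(-176 + (7 + (-(-8 + 0) + 24))) = 1/(-176 + (7 + (-1*(-8) + 24))) = 1/(-176 + (7 + (8 + 24))) = 1/(-176 + (7 + 32)) = 1/(-176 + 39) = 1/(-137) = -1/137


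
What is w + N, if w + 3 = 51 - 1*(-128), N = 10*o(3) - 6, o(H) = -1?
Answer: 160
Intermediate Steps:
N = -16 (N = 10*(-1) - 6 = -10 - 6 = -16)
w = 176 (w = -3 + (51 - 1*(-128)) = -3 + (51 + 128) = -3 + 179 = 176)
w + N = 176 - 16 = 160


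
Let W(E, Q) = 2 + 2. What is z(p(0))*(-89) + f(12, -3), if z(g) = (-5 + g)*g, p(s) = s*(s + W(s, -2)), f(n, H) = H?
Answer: -3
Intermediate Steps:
W(E, Q) = 4
p(s) = s*(4 + s) (p(s) = s*(s + 4) = s*(4 + s))
z(g) = g*(-5 + g)
z(p(0))*(-89) + f(12, -3) = ((0*(4 + 0))*(-5 + 0*(4 + 0)))*(-89) - 3 = ((0*4)*(-5 + 0*4))*(-89) - 3 = (0*(-5 + 0))*(-89) - 3 = (0*(-5))*(-89) - 3 = 0*(-89) - 3 = 0 - 3 = -3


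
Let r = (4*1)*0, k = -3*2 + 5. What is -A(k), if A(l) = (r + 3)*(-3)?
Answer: 9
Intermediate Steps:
k = -1 (k = -6 + 5 = -1)
r = 0 (r = 4*0 = 0)
A(l) = -9 (A(l) = (0 + 3)*(-3) = 3*(-3) = -9)
-A(k) = -1*(-9) = 9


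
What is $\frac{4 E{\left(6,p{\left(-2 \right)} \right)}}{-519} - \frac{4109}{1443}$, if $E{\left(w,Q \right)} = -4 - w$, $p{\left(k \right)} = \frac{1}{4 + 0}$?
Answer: $- \frac{230539}{83213} \approx -2.7705$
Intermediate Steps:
$p{\left(k \right)} = \frac{1}{4}$
$\frac{4 E{\left(6,p{\left(-2 \right)} \right)}}{-519} - \frac{4109}{1443} = \frac{4 \left(-4 - 6\right)}{-519} - \frac{4109}{1443} = 4 \left(-4 - 6\right) \left(- \frac{1}{519}\right) - \frac{4109}{1443} = 4 \left(-10\right) \left(- \frac{1}{519}\right) - \frac{4109}{1443} = \left(-40\right) \left(- \frac{1}{519}\right) - \frac{4109}{1443} = \frac{40}{519} - \frac{4109}{1443} = - \frac{230539}{83213}$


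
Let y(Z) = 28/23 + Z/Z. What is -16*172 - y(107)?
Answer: -63347/23 ≈ -2754.2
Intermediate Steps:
y(Z) = 51/23 (y(Z) = 28*(1/23) + 1 = 28/23 + 1 = 51/23)
-16*172 - y(107) = -16*172 - 1*51/23 = -2752 - 51/23 = -63347/23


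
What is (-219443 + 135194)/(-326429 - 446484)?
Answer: 84249/772913 ≈ 0.10900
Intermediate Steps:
(-219443 + 135194)/(-326429 - 446484) = -84249/(-772913) = -84249*(-1/772913) = 84249/772913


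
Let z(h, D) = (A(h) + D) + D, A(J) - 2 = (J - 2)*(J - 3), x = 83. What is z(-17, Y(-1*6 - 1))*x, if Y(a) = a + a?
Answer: 29382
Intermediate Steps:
Y(a) = 2*a
A(J) = 2 + (-3 + J)*(-2 + J) (A(J) = 2 + (J - 2)*(J - 3) = 2 + (-2 + J)*(-3 + J) = 2 + (-3 + J)*(-2 + J))
z(h, D) = 8 + h² - 5*h + 2*D (z(h, D) = ((8 + h² - 5*h) + D) + D = (8 + D + h² - 5*h) + D = 8 + h² - 5*h + 2*D)
z(-17, Y(-1*6 - 1))*x = (8 + (-17)² - 5*(-17) + 2*(2*(-1*6 - 1)))*83 = (8 + 289 + 85 + 2*(2*(-6 - 1)))*83 = (8 + 289 + 85 + 2*(2*(-7)))*83 = (8 + 289 + 85 + 2*(-14))*83 = (8 + 289 + 85 - 28)*83 = 354*83 = 29382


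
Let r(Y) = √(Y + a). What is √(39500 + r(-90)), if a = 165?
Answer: √(39500 + 5*√3) ≈ 198.77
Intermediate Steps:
r(Y) = √(165 + Y) (r(Y) = √(Y + 165) = √(165 + Y))
√(39500 + r(-90)) = √(39500 + √(165 - 90)) = √(39500 + √75) = √(39500 + 5*√3)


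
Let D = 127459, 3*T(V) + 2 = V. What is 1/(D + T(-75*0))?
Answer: 3/382375 ≈ 7.8457e-6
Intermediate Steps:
T(V) = -⅔ + V/3
1/(D + T(-75*0)) = 1/(127459 + (-⅔ + (-75*0)/3)) = 1/(127459 + (-⅔ + (⅓)*0)) = 1/(127459 + (-⅔ + 0)) = 1/(127459 - ⅔) = 1/(382375/3) = 3/382375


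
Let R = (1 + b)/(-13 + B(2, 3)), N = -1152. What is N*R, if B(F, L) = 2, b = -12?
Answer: -1152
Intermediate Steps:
R = 1 (R = (1 - 12)/(-13 + 2) = -11/(-11) = -11*(-1/11) = 1)
N*R = -1152*1 = -1152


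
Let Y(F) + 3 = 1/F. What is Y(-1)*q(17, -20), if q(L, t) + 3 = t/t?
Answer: 8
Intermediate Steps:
q(L, t) = -2 (q(L, t) = -3 + t/t = -3 + 1 = -2)
Y(F) = -3 + 1/F
Y(-1)*q(17, -20) = (-3 + 1/(-1))*(-2) = (-3 - 1)*(-2) = -4*(-2) = 8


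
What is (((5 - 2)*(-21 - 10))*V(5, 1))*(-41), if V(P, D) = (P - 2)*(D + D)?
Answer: 22878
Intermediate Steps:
V(P, D) = 2*D*(-2 + P) (V(P, D) = (-2 + P)*(2*D) = 2*D*(-2 + P))
(((5 - 2)*(-21 - 10))*V(5, 1))*(-41) = (((5 - 2)*(-21 - 10))*(2*1*(-2 + 5)))*(-41) = ((3*(-31))*(2*1*3))*(-41) = -93*6*(-41) = -558*(-41) = 22878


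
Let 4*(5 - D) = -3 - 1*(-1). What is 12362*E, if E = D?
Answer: 67991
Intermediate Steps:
D = 11/2 (D = 5 - (-3 - 1*(-1))/4 = 5 - (-3 + 1)/4 = 5 - 1/4*(-2) = 5 + 1/2 = 11/2 ≈ 5.5000)
E = 11/2 ≈ 5.5000
12362*E = 12362*(11/2) = 67991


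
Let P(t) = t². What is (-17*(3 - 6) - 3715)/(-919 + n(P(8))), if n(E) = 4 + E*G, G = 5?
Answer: 3664/595 ≈ 6.1580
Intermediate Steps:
n(E) = 4 + 5*E (n(E) = 4 + E*5 = 4 + 5*E)
(-17*(3 - 6) - 3715)/(-919 + n(P(8))) = (-17*(3 - 6) - 3715)/(-919 + (4 + 5*8²)) = (-17*(-3) - 3715)/(-919 + (4 + 5*64)) = (51 - 3715)/(-919 + (4 + 320)) = -3664/(-919 + 324) = -3664/(-595) = -3664*(-1/595) = 3664/595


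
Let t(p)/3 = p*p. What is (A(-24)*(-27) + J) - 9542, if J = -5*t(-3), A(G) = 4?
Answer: -9785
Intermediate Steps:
t(p) = 3*p**2 (t(p) = 3*(p*p) = 3*p**2)
J = -135 (J = -15*(-3)**2 = -15*9 = -5*27 = -135)
(A(-24)*(-27) + J) - 9542 = (4*(-27) - 135) - 9542 = (-108 - 135) - 9542 = -243 - 9542 = -9785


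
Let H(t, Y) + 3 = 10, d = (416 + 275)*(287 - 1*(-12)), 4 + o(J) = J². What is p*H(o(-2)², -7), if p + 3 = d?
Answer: 1446242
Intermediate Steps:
o(J) = -4 + J²
d = 206609 (d = 691*(287 + 12) = 691*299 = 206609)
H(t, Y) = 7 (H(t, Y) = -3 + 10 = 7)
p = 206606 (p = -3 + 206609 = 206606)
p*H(o(-2)², -7) = 206606*7 = 1446242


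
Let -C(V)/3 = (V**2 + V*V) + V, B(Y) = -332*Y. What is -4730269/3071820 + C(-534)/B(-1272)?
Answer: -302015745319/54051744720 ≈ -5.5875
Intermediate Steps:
C(V) = -6*V**2 - 3*V (C(V) = -3*((V**2 + V*V) + V) = -3*((V**2 + V**2) + V) = -3*(2*V**2 + V) = -3*(V + 2*V**2) = -6*V**2 - 3*V)
-4730269/3071820 + C(-534)/B(-1272) = -4730269/3071820 + (-3*(-534)*(1 + 2*(-534)))/((-332*(-1272))) = -4730269*1/3071820 - 3*(-534)*(1 - 1068)/422304 = -4730269/3071820 - 3*(-534)*(-1067)*(1/422304) = -4730269/3071820 - 1709334*1/422304 = -4730269/3071820 - 284889/70384 = -302015745319/54051744720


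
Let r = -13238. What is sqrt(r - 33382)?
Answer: 6*I*sqrt(1295) ≈ 215.92*I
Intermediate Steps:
sqrt(r - 33382) = sqrt(-13238 - 33382) = sqrt(-46620) = 6*I*sqrt(1295)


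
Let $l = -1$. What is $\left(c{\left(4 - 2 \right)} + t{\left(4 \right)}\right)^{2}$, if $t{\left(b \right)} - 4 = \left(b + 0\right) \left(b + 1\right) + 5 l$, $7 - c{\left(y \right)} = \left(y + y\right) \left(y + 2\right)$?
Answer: $100$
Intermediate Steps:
$c{\left(y \right)} = 7 - 2 y \left(2 + y\right)$ ($c{\left(y \right)} = 7 - \left(y + y\right) \left(y + 2\right) = 7 - 2 y \left(2 + y\right)$)
$t{\left(b \right)} = -1 + b \left(1 + b\right)$ ($t{\left(b \right)} = 4 + \left(\left(b + 0\right) \left(b + 1\right) + 5 \left(-1\right)\right) = 4 + \left(b \left(1 + b\right) - 5\right) = 4 + \left(-5 + b \left(1 + b\right)\right) = -1 + b \left(1 + b\right)$)
$\left(c{\left(4 - 2 \right)} + t{\left(4 \right)}\right)^{2} = \left(\left(7 - 4 \left(4 - 2\right) - 2 \left(4 - 2\right)^{2}\right) + \left(-1 + 4 + 4^{2}\right)\right)^{2} = \left(\left(7 - 8 - 2 \cdot 2^{2}\right) + \left(-1 + 4 + 16\right)\right)^{2} = \left(\left(7 - 8 - 8\right) + 19\right)^{2} = \left(-9 + 19\right)^{2} = 10^{2} = 100$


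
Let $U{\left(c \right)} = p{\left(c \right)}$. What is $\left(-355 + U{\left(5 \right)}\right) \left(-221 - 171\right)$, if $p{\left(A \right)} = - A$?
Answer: $141120$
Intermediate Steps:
$U{\left(c \right)} = - c$
$\left(-355 + U{\left(5 \right)}\right) \left(-221 - 171\right) = \left(-355 - 5\right) \left(-221 - 171\right) = \left(-355 - 5\right) \left(-392\right) = \left(-360\right) \left(-392\right) = 141120$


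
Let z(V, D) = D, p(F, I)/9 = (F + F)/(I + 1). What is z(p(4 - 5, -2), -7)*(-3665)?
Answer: 25655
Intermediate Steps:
p(F, I) = 18*F/(1 + I) (p(F, I) = 9*((F + F)/(I + 1)) = 9*((2*F)/(1 + I)) = 9*(2*F/(1 + I)) = 18*F/(1 + I))
z(p(4 - 5, -2), -7)*(-3665) = -7*(-3665) = 25655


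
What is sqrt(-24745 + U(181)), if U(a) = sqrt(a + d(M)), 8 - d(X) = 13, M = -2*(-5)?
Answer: sqrt(-24745 + 4*sqrt(11)) ≈ 157.26*I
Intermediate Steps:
M = 10
d(X) = -5 (d(X) = 8 - 1*13 = 8 - 13 = -5)
U(a) = sqrt(-5 + a) (U(a) = sqrt(a - 5) = sqrt(-5 + a))
sqrt(-24745 + U(181)) = sqrt(-24745 + sqrt(-5 + 181)) = sqrt(-24745 + sqrt(176)) = sqrt(-24745 + 4*sqrt(11))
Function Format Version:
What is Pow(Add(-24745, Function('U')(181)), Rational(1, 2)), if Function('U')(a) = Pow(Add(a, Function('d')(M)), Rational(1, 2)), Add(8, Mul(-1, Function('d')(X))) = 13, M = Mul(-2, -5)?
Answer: Pow(Add(-24745, Mul(4, Pow(11, Rational(1, 2)))), Rational(1, 2)) ≈ Mul(157.26, I)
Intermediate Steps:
M = 10
Function('d')(X) = -5 (Function('d')(X) = Add(8, Mul(-1, 13)) = Add(8, -13) = -5)
Function('U')(a) = Pow(Add(-5, a), Rational(1, 2)) (Function('U')(a) = Pow(Add(a, -5), Rational(1, 2)) = Pow(Add(-5, a), Rational(1, 2)))
Pow(Add(-24745, Function('U')(181)), Rational(1, 2)) = Pow(Add(-24745, Pow(Add(-5, 181), Rational(1, 2))), Rational(1, 2)) = Pow(Add(-24745, Pow(176, Rational(1, 2))), Rational(1, 2)) = Pow(Add(-24745, Mul(4, Pow(11, Rational(1, 2)))), Rational(1, 2))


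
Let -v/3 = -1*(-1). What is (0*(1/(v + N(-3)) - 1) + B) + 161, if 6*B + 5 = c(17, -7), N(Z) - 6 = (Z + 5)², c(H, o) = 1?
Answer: 481/3 ≈ 160.33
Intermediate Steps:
v = -3 (v = -(-3)*(-1) = -3*1 = -3)
N(Z) = 6 + (5 + Z)² (N(Z) = 6 + (Z + 5)² = 6 + (5 + Z)²)
B = -⅔ (B = -⅚ + (⅙)*1 = -⅚ + ⅙ = -⅔ ≈ -0.66667)
(0*(1/(v + N(-3)) - 1) + B) + 161 = (0*(1/(-3 + (6 + (5 - 3)²)) - 1) - ⅔) + 161 = (0*(1/(-3 + (6 + 2²)) - 1) - ⅔) + 161 = (0*(1/(-3 + (6 + 4)) - 1) - ⅔) + 161 = (0*(1/(-3 + 10) - 1) - ⅔) + 161 = (0*(1/7 - 1) - ⅔) + 161 = (0*(⅐ - 1) - ⅔) + 161 = (0*(-6/7) - ⅔) + 161 = (0 - ⅔) + 161 = -⅔ + 161 = 481/3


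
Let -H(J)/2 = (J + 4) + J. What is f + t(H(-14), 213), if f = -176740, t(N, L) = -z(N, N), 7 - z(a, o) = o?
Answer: -176699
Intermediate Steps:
H(J) = -8 - 4*J (H(J) = -2*((J + 4) + J) = -2*((4 + J) + J) = -2*(4 + 2*J) = -8 - 4*J)
z(a, o) = 7 - o
t(N, L) = -7 + N (t(N, L) = -(7 - N) = -7 + N)
f + t(H(-14), 213) = -176740 + (-7 + (-8 - 4*(-14))) = -176740 + (-7 + (-8 + 56)) = -176740 + (-7 + 48) = -176740 + 41 = -176699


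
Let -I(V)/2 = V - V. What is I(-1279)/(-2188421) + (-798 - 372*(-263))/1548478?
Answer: 48519/774239 ≈ 0.062667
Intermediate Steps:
I(V) = 0 (I(V) = -2*(V - V) = -2*0 = 0)
I(-1279)/(-2188421) + (-798 - 372*(-263))/1548478 = 0/(-2188421) + (-798 - 372*(-263))/1548478 = 0*(-1/2188421) + (-798 + 97836)*(1/1548478) = 0 + 97038*(1/1548478) = 0 + 48519/774239 = 48519/774239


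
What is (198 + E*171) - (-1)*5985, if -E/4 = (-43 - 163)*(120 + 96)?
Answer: 30441447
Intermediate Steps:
E = 177984 (E = -4*(-43 - 163)*(120 + 96) = -(-824)*216 = -4*(-44496) = 177984)
(198 + E*171) - (-1)*5985 = (198 + 177984*171) - (-1)*5985 = (198 + 30435264) - 1*(-5985) = 30435462 + 5985 = 30441447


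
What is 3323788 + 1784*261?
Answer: 3789412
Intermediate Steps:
3323788 + 1784*261 = 3323788 + 465624 = 3789412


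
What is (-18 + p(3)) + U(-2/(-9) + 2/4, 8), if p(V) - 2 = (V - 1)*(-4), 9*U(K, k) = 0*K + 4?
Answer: -212/9 ≈ -23.556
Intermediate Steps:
U(K, k) = 4/9 (U(K, k) = (0*K + 4)/9 = (0 + 4)/9 = (⅑)*4 = 4/9)
p(V) = 6 - 4*V (p(V) = 2 + (V - 1)*(-4) = 2 + (-1 + V)*(-4) = 2 + (4 - 4*V) = 6 - 4*V)
(-18 + p(3)) + U(-2/(-9) + 2/4, 8) = (-18 + (6 - 4*3)) + 4/9 = (-18 + (6 - 12)) + 4/9 = (-18 - 6) + 4/9 = -24 + 4/9 = -212/9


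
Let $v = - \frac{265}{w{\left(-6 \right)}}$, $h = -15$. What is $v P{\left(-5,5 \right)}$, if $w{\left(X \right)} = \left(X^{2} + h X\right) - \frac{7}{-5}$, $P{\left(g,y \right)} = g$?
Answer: $\frac{6625}{637} \approx 10.4$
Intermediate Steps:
$w{\left(X \right)} = \frac{7}{5} + X^{2} - 15 X$ ($w{\left(X \right)} = \left(X^{2} - 15 X\right) - \frac{7}{-5} = \left(X^{2} - 15 X\right) - - \frac{7}{5} = \left(X^{2} - 15 X\right) + \frac{7}{5} = \frac{7}{5} + X^{2} - 15 X$)
$v = - \frac{1325}{637}$ ($v = - \frac{265}{\frac{7}{5} + \left(-6\right)^{2} - -90} = - \frac{265}{\frac{7}{5} + 36 + 90} = - \frac{265}{\frac{637}{5}} = \left(-265\right) \frac{5}{637} = - \frac{1325}{637} \approx -2.0801$)
$v P{\left(-5,5 \right)} = \left(- \frac{1325}{637}\right) \left(-5\right) = \frac{6625}{637}$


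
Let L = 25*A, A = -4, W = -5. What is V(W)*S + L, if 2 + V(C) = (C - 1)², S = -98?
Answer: -3432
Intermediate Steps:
V(C) = -2 + (-1 + C)² (V(C) = -2 + (C - 1)² = -2 + (-1 + C)²)
L = -100 (L = 25*(-4) = -100)
V(W)*S + L = (-2 + (-1 - 5)²)*(-98) - 100 = (-2 + (-6)²)*(-98) - 100 = (-2 + 36)*(-98) - 100 = 34*(-98) - 100 = -3332 - 100 = -3432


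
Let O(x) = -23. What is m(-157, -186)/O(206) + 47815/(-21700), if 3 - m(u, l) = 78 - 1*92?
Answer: -293729/99820 ≈ -2.9426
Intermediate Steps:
m(u, l) = 17 (m(u, l) = 3 - (78 - 1*92) = 3 - (78 - 92) = 3 - 1*(-14) = 3 + 14 = 17)
m(-157, -186)/O(206) + 47815/(-21700) = 17/(-23) + 47815/(-21700) = 17*(-1/23) + 47815*(-1/21700) = -17/23 - 9563/4340 = -293729/99820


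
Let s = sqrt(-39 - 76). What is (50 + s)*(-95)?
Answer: -4750 - 95*I*sqrt(115) ≈ -4750.0 - 1018.8*I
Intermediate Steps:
s = I*sqrt(115) (s = sqrt(-115) = I*sqrt(115) ≈ 10.724*I)
(50 + s)*(-95) = (50 + I*sqrt(115))*(-95) = -4750 - 95*I*sqrt(115)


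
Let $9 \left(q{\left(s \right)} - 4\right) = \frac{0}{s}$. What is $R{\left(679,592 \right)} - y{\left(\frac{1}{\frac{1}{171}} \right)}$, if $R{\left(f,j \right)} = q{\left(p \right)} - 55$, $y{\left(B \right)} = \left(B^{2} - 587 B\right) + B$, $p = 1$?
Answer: $70914$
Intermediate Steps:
$q{\left(s \right)} = 4$ ($q{\left(s \right)} = 4 + \frac{0 \frac{1}{s}}{9} = 4 + \frac{1}{9} \cdot 0 = 4 + 0 = 4$)
$y{\left(B \right)} = B^{2} - 586 B$
$R{\left(f,j \right)} = -51$ ($R{\left(f,j \right)} = 4 - 55 = -51$)
$R{\left(679,592 \right)} - y{\left(\frac{1}{\frac{1}{171}} \right)} = -51 - \frac{-586 + \frac{1}{\frac{1}{171}}}{\frac{1}{171}} = -51 - \frac{1}{\frac{1}{171}} \left(-586 + \frac{1}{\frac{1}{171}}\right) = -51 - 171 \left(-586 + 171\right) = -51 - 171 \left(-415\right) = -51 - -70965 = -51 + 70965 = 70914$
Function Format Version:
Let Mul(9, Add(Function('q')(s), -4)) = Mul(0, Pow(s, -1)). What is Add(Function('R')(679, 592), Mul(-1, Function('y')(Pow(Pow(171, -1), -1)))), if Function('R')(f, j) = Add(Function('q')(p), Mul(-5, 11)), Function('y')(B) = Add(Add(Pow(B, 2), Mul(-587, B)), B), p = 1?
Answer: 70914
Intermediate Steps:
Function('q')(s) = 4 (Function('q')(s) = Add(4, Mul(Rational(1, 9), Mul(0, Pow(s, -1)))) = Add(4, Mul(Rational(1, 9), 0)) = Add(4, 0) = 4)
Function('y')(B) = Add(Pow(B, 2), Mul(-586, B))
Function('R')(f, j) = -51 (Function('R')(f, j) = Add(4, Mul(-5, 11)) = Add(4, -55) = -51)
Add(Function('R')(679, 592), Mul(-1, Function('y')(Pow(Pow(171, -1), -1)))) = Add(-51, Mul(-1, Mul(Pow(Pow(171, -1), -1), Add(-586, Pow(Pow(171, -1), -1))))) = Add(-51, Mul(-1, Mul(Pow(Rational(1, 171), -1), Add(-586, Pow(Rational(1, 171), -1))))) = Add(-51, Mul(-1, Mul(171, Add(-586, 171)))) = Add(-51, Mul(-1, Mul(171, -415))) = Add(-51, Mul(-1, -70965)) = Add(-51, 70965) = 70914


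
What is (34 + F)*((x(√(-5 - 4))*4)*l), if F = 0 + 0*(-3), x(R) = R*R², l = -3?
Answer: 11016*I ≈ 11016.0*I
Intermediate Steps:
x(R) = R³
F = 0 (F = 0 + 0 = 0)
(34 + F)*((x(√(-5 - 4))*4)*l) = (34 + 0)*(((√(-5 - 4))³*4)*(-3)) = 34*(((√(-9))³*4)*(-3)) = 34*(((3*I)³*4)*(-3)) = 34*((-27*I*4)*(-3)) = 34*(-108*I*(-3)) = 34*(324*I) = 11016*I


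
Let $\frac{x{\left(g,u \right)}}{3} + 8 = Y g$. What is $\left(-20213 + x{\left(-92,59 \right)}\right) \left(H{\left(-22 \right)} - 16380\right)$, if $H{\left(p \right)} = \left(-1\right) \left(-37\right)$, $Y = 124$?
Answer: $890056123$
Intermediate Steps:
$H{\left(p \right)} = 37$
$x{\left(g,u \right)} = -24 + 372 g$ ($x{\left(g,u \right)} = -24 + 3 \cdot 124 g = -24 + 372 g$)
$\left(-20213 + x{\left(-92,59 \right)}\right) \left(H{\left(-22 \right)} - 16380\right) = \left(-20213 + \left(-24 + 372 \left(-92\right)\right)\right) \left(37 - 16380\right) = \left(-20213 - 34248\right) \left(-16343\right) = \left(-54461\right) \left(-16343\right) = 890056123$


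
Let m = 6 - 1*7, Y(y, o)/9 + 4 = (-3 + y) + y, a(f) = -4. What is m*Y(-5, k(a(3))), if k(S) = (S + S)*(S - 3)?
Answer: 153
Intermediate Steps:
k(S) = 2*S*(-3 + S) (k(S) = (2*S)*(-3 + S) = 2*S*(-3 + S))
Y(y, o) = -63 + 18*y (Y(y, o) = -36 + 9*((-3 + y) + y) = -36 + 9*(-3 + 2*y) = -36 + (-27 + 18*y) = -63 + 18*y)
m = -1 (m = 6 - 7 = -1)
m*Y(-5, k(a(3))) = -(-63 + 18*(-5)) = -(-63 - 90) = -1*(-153) = 153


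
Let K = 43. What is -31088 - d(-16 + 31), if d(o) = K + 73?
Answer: -31204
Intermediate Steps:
d(o) = 116 (d(o) = 43 + 73 = 116)
-31088 - d(-16 + 31) = -31088 - 1*116 = -31088 - 116 = -31204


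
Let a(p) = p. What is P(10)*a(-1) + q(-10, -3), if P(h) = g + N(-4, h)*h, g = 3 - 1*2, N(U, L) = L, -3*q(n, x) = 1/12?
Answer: -3637/36 ≈ -101.03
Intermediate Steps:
q(n, x) = -1/36 (q(n, x) = -⅓/12 = -⅓*1/12 = -1/36)
g = 1 (g = 3 - 2 = 1)
P(h) = 1 + h² (P(h) = 1 + h*h = 1 + h²)
P(10)*a(-1) + q(-10, -3) = (1 + 10²)*(-1) - 1/36 = (1 + 100)*(-1) - 1/36 = 101*(-1) - 1/36 = -101 - 1/36 = -3637/36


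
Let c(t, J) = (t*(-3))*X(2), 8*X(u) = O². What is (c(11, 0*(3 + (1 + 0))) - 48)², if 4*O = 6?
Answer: 3359889/1024 ≈ 3281.1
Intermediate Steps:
O = 3/2 (O = (¼)*6 = 3/2 ≈ 1.5000)
X(u) = 9/32 (X(u) = (3/2)²/8 = (⅛)*(9/4) = 9/32)
c(t, J) = -27*t/32 (c(t, J) = (t*(-3))*(9/32) = -3*t*(9/32) = -27*t/32)
(c(11, 0*(3 + (1 + 0))) - 48)² = (-27/32*11 - 48)² = (-297/32 - 48)² = (-1833/32)² = 3359889/1024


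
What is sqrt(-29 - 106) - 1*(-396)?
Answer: 396 + 3*I*sqrt(15) ≈ 396.0 + 11.619*I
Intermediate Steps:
sqrt(-29 - 106) - 1*(-396) = sqrt(-135) + 396 = 3*I*sqrt(15) + 396 = 396 + 3*I*sqrt(15)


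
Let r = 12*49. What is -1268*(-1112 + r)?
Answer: 664432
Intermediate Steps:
r = 588
-1268*(-1112 + r) = -1268*(-1112 + 588) = -1268*(-524) = 664432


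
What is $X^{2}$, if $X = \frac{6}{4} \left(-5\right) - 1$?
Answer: $\frac{289}{4} \approx 72.25$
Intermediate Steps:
$X = - \frac{17}{2}$ ($X = 6 \cdot \frac{1}{4} \left(-5\right) - 1 = \frac{3}{2} \left(-5\right) - 1 = - \frac{15}{2} - 1 = - \frac{17}{2} \approx -8.5$)
$X^{2} = \left(- \frac{17}{2}\right)^{2} = \frac{289}{4}$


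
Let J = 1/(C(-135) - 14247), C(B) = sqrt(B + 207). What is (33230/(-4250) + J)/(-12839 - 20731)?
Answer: 4163570473/17876066076625 + sqrt(2)/1135655962515 ≈ 0.00023291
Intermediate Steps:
C(B) = sqrt(207 + B)
J = 1/(-14247 + 6*sqrt(2)) (J = 1/(sqrt(207 - 135) - 14247) = 1/(sqrt(72) - 14247) = 1/(6*sqrt(2) - 14247) = 1/(-14247 + 6*sqrt(2)) ≈ -7.0232e-5)
(33230/(-4250) + J)/(-12839 - 20731) = (33230/(-4250) + (-1583/22552993 - 2*sqrt(2)/67658979))/(-12839 - 20731) = (33230*(-1/4250) + (-1583/22552993 - 2*sqrt(2)/67658979))/(-33570) = (-3323/425 + (-1583/22552993 - 2*sqrt(2)/67658979))*(-1/33570) = (-74944268514/9585022025 - 2*sqrt(2)/67658979)*(-1/33570) = 4163570473/17876066076625 + sqrt(2)/1135655962515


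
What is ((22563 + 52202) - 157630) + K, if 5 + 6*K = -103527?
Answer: -300361/3 ≈ -1.0012e+5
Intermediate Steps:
K = -51766/3 (K = -⅚ + (⅙)*(-103527) = -⅚ - 34509/2 = -51766/3 ≈ -17255.)
((22563 + 52202) - 157630) + K = ((22563 + 52202) - 157630) - 51766/3 = (74765 - 157630) - 51766/3 = -82865 - 51766/3 = -300361/3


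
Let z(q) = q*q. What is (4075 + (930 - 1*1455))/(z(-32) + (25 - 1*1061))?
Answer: -1775/6 ≈ -295.83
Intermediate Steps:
z(q) = q²
(4075 + (930 - 1*1455))/(z(-32) + (25 - 1*1061)) = (4075 + (930 - 1*1455))/((-32)² + (25 - 1*1061)) = (4075 + (930 - 1455))/(1024 + (25 - 1061)) = (4075 - 525)/(1024 - 1036) = 3550/(-12) = 3550*(-1/12) = -1775/6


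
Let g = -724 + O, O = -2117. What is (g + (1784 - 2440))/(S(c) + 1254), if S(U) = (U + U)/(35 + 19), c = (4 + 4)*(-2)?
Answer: -94419/33842 ≈ -2.7900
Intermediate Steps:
g = -2841 (g = -724 - 2117 = -2841)
c = -16 (c = 8*(-2) = -16)
S(U) = U/27 (S(U) = (2*U)/54 = (2*U)*(1/54) = U/27)
(g + (1784 - 2440))/(S(c) + 1254) = (-2841 + (1784 - 2440))/((1/27)*(-16) + 1254) = (-2841 - 656)/(-16/27 + 1254) = -3497/33842/27 = -3497*27/33842 = -94419/33842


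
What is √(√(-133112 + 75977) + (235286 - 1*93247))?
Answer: √(142039 + I*√57135) ≈ 376.88 + 0.317*I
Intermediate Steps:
√(√(-133112 + 75977) + (235286 - 1*93247)) = √(√(-57135) + (235286 - 93247)) = √(I*√57135 + 142039) = √(142039 + I*√57135)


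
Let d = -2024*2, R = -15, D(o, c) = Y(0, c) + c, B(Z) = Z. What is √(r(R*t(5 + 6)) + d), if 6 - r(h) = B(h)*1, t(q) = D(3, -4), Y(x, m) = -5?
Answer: I*√4177 ≈ 64.63*I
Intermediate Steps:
D(o, c) = -5 + c
t(q) = -9 (t(q) = -5 - 4 = -9)
r(h) = 6 - h
d = -4048
√(r(R*t(5 + 6)) + d) = √((6 - (-15)*(-9)) - 4048) = √((6 - 1*135) - 4048) = √((6 - 135) - 4048) = √(-129 - 4048) = √(-4177) = I*√4177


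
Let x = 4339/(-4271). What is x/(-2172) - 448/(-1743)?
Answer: 198261193/769958796 ≈ 0.25750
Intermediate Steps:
x = -4339/4271 (x = 4339*(-1/4271) = -4339/4271 ≈ -1.0159)
x/(-2172) - 448/(-1743) = -4339/4271/(-2172) - 448/(-1743) = -4339/4271*(-1/2172) - 448*(-1/1743) = 4339/9276612 + 64/249 = 198261193/769958796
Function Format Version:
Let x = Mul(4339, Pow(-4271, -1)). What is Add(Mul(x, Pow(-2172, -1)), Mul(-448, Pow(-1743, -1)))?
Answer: Rational(198261193, 769958796) ≈ 0.25750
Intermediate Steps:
x = Rational(-4339, 4271) (x = Mul(4339, Rational(-1, 4271)) = Rational(-4339, 4271) ≈ -1.0159)
Add(Mul(x, Pow(-2172, -1)), Mul(-448, Pow(-1743, -1))) = Add(Mul(Rational(-4339, 4271), Pow(-2172, -1)), Mul(-448, Pow(-1743, -1))) = Add(Mul(Rational(-4339, 4271), Rational(-1, 2172)), Mul(-448, Rational(-1, 1743))) = Add(Rational(4339, 9276612), Rational(64, 249)) = Rational(198261193, 769958796)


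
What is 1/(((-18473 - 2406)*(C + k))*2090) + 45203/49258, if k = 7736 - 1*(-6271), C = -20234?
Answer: 279157582280572/304199813904415 ≈ 0.91768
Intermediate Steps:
k = 14007 (k = 7736 + 6271 = 14007)
1/(((-18473 - 2406)*(C + k))*2090) + 45203/49258 = 1/(((-18473 - 2406)*(-20234 + 14007))*2090) + 45203/49258 = (1/2090)/(-20879*(-6227)) + 45203*(1/49258) = (1/2090)/130013533 + 45203/49258 = (1/130013533)*(1/2090) + 45203/49258 = 1/271728283970 + 45203/49258 = 279157582280572/304199813904415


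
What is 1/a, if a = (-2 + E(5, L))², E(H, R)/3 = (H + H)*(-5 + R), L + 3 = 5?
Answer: 1/8464 ≈ 0.00011815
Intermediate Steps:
L = 2 (L = -3 + 5 = 2)
E(H, R) = 6*H*(-5 + R) (E(H, R) = 3*((H + H)*(-5 + R)) = 3*((2*H)*(-5 + R)) = 3*(2*H*(-5 + R)) = 6*H*(-5 + R))
a = 8464 (a = (-2 + 6*5*(-5 + 2))² = (-2 + 6*5*(-3))² = (-2 - 90)² = (-92)² = 8464)
1/a = 1/8464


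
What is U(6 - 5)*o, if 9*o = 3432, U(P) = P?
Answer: 1144/3 ≈ 381.33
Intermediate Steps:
o = 1144/3 (o = (⅑)*3432 = 1144/3 ≈ 381.33)
U(6 - 5)*o = (6 - 5)*(1144/3) = 1*(1144/3) = 1144/3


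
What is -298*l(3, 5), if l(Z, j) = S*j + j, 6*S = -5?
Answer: -745/3 ≈ -248.33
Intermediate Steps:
S = -⅚ (S = (⅙)*(-5) = -⅚ ≈ -0.83333)
l(Z, j) = j/6 (l(Z, j) = -5*j/6 + j = j/6)
-298*l(3, 5) = -149*5/3 = -298*⅚ = -745/3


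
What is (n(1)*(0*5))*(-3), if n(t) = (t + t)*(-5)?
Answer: 0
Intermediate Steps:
n(t) = -10*t (n(t) = (2*t)*(-5) = -10*t)
(n(1)*(0*5))*(-3) = ((-10*1)*(0*5))*(-3) = -10*0*(-3) = 0*(-3) = 0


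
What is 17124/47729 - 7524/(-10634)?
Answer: 270604806/253775093 ≈ 1.0663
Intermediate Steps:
17124/47729 - 7524/(-10634) = 17124*(1/47729) - 7524*(-1/10634) = 17124/47729 + 3762/5317 = 270604806/253775093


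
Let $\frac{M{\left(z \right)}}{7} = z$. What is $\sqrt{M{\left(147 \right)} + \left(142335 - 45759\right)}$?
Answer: $9 \sqrt{1205} \approx 312.42$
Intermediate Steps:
$M{\left(z \right)} = 7 z$
$\sqrt{M{\left(147 \right)} + \left(142335 - 45759\right)} = \sqrt{7 \cdot 147 + \left(142335 - 45759\right)} = \sqrt{1029 + 96576} = \sqrt{97605} = 9 \sqrt{1205}$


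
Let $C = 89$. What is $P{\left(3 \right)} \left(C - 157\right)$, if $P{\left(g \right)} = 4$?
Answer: $-272$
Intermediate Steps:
$P{\left(3 \right)} \left(C - 157\right) = 4 \left(89 - 157\right) = 4 \left(-68\right) = -272$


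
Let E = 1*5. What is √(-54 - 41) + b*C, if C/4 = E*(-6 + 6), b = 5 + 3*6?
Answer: I*√95 ≈ 9.7468*I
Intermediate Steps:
b = 23 (b = 5 + 18 = 23)
E = 5
C = 0 (C = 4*(5*(-6 + 6)) = 4*(5*0) = 4*0 = 0)
√(-54 - 41) + b*C = √(-54 - 41) + 23*0 = √(-95) + 0 = I*√95 + 0 = I*√95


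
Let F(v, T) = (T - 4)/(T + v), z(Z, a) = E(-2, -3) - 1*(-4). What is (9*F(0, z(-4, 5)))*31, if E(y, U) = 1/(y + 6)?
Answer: 279/17 ≈ 16.412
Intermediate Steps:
E(y, U) = 1/(6 + y)
z(Z, a) = 17/4 (z(Z, a) = 1/(6 - 2) - 1*(-4) = 1/4 + 4 = ¼ + 4 = 17/4)
F(v, T) = (-4 + T)/(T + v)
(9*F(0, z(-4, 5)))*31 = (9*((-4 + 17/4)/(17/4 + 0)))*31 = (9*((¼)/(17/4)))*31 = (9*((4/17)*(¼)))*31 = (9*(1/17))*31 = (9/17)*31 = 279/17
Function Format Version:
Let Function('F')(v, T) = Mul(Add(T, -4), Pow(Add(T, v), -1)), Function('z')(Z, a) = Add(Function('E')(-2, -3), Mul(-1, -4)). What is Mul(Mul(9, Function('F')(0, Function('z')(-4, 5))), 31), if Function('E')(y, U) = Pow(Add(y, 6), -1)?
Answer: Rational(279, 17) ≈ 16.412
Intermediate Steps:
Function('E')(y, U) = Pow(Add(6, y), -1)
Function('z')(Z, a) = Rational(17, 4) (Function('z')(Z, a) = Add(Pow(Add(6, -2), -1), Mul(-1, -4)) = Add(Pow(4, -1), 4) = Add(Rational(1, 4), 4) = Rational(17, 4))
Function('F')(v, T) = Mul(Pow(Add(T, v), -1), Add(-4, T)) (Function('F')(v, T) = Mul(Add(-4, T), Pow(Add(T, v), -1)) = Mul(Pow(Add(T, v), -1), Add(-4, T)))
Mul(Mul(9, Function('F')(0, Function('z')(-4, 5))), 31) = Mul(Mul(9, Mul(Pow(Add(Rational(17, 4), 0), -1), Add(-4, Rational(17, 4)))), 31) = Mul(Mul(9, Mul(Pow(Rational(17, 4), -1), Rational(1, 4))), 31) = Mul(Mul(9, Mul(Rational(4, 17), Rational(1, 4))), 31) = Mul(Mul(9, Rational(1, 17)), 31) = Mul(Rational(9, 17), 31) = Rational(279, 17)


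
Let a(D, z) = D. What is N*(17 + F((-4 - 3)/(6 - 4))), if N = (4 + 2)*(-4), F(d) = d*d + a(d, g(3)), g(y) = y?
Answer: -618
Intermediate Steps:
F(d) = d + d**2 (F(d) = d*d + d = d**2 + d = d + d**2)
N = -24 (N = 6*(-4) = -24)
N*(17 + F((-4 - 3)/(6 - 4))) = -24*(17 + ((-4 - 3)/(6 - 4))*(1 + (-4 - 3)/(6 - 4))) = -24*(17 + (-7/2)*(1 - 7/2)) = -24*(17 + (-7*1/2)*(1 - 7*1/2)) = -24*(17 - 7*(1 - 7/2)/2) = -24*(17 - 7/2*(-5/2)) = -24*(17 + 35/4) = -24*103/4 = -618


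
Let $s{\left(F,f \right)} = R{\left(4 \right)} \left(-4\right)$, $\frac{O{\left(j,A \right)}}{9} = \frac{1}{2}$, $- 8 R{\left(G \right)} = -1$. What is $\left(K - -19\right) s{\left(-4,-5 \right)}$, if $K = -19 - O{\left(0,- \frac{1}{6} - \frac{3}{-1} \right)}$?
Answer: $\frac{9}{4} \approx 2.25$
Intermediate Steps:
$R{\left(G \right)} = \frac{1}{8}$ ($R{\left(G \right)} = \left(- \frac{1}{8}\right) \left(-1\right) = \frac{1}{8}$)
$O{\left(j,A \right)} = \frac{9}{2}$
$s{\left(F,f \right)} = - \frac{1}{2}$ ($s{\left(F,f \right)} = \frac{1}{8} \left(-4\right) = - \frac{1}{2}$)
$K = - \frac{47}{2}$ ($K = -19 - \frac{9}{2} = - \frac{47}{2} \approx -23.5$)
$\left(K - -19\right) s{\left(-4,-5 \right)} = \left(- \frac{47}{2} - -19\right) \left(- \frac{1}{2}\right) = \left(- \frac{47}{2} + 19\right) \left(- \frac{1}{2}\right) = \left(- \frac{9}{2}\right) \left(- \frac{1}{2}\right) = \frac{9}{4}$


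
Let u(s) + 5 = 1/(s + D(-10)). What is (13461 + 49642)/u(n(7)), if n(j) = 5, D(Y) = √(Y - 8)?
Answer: 63103*(-3*√2 + 5*I)/(3*(-8*I + 5*√2)) ≈ -12916.0 + 260.94*I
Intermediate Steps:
D(Y) = √(-8 + Y)
u(s) = -5 + 1/(s + 3*I*√2) (u(s) = -5 + 1/(s + √(-8 - 10)) = -5 + 1/(s + √(-18)) = -5 + 1/(s + 3*I*√2))
(13461 + 49642)/u(n(7)) = (13461 + 49642)/(((1 - 5*5 - 15*I*√2)/(5 + 3*I*√2))) = 63103/(((1 - 25 - 15*I*√2)/(5 + 3*I*√2))) = 63103/(((-24 - 15*I*√2)/(5 + 3*I*√2))) = 63103*((5 + 3*I*√2)/(-24 - 15*I*√2)) = 63103*(5 + 3*I*√2)/(-24 - 15*I*√2)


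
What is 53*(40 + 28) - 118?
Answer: 3486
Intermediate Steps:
53*(40 + 28) - 118 = 53*68 - 118 = 3604 - 118 = 3486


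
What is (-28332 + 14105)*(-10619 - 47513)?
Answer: 827043964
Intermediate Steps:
(-28332 + 14105)*(-10619 - 47513) = -14227*(-58132) = 827043964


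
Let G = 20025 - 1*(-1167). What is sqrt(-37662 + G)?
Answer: 3*I*sqrt(1830) ≈ 128.34*I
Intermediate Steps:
G = 21192 (G = 20025 + 1167 = 21192)
sqrt(-37662 + G) = sqrt(-37662 + 21192) = sqrt(-16470) = 3*I*sqrt(1830)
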